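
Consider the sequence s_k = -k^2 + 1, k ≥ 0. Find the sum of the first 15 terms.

Over k = 0..14: Σk = 105, Σk² = 1015.
Total = (-1)·1015 + (1)·15 = -1000.

-1000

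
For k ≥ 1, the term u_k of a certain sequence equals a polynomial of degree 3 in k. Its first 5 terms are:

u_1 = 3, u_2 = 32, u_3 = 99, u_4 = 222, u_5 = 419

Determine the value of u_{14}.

8492

1st diffs: 29, 67, 123, 197.
2nd diffs: 38, 56, 74.
3rd diffs: 18, 18 (constant).
So u_k = 3k^3 + k^2 + 5k - 6.
Evaluating at k = 14 gives u_{14} = 8492.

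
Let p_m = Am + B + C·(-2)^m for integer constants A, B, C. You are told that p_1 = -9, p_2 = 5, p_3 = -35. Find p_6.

The three given values yield: A + B - 2C = -9; 2A + B + 4C = 5; 3A + B - 8C = -35.
Subtracting the first from the second: A + 6C = 14.
Subtracting the second from the third: A - 12C = -40.
Solving: C = 3, A = -4, then B = 1.
Therefore p_6 = -24 + 1 + 3·64 = 169.

169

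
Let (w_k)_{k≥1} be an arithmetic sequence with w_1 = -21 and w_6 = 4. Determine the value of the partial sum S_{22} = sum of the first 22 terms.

693

Common difference d = (4 - (-21)) / (6 - 1) = 5.
w_k = -21 + (k - 1)·5.
w_{22} = 84; S = 22·(-21 + 84)/2 = 693.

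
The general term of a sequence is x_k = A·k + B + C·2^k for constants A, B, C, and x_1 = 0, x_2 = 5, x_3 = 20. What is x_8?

1235

At k = 1, 2, 3: A + B + 2C = 0; 2A + B + 4C = 5; 3A + B + 8C = 20.
Subtracting the first from the second: A + 2C = 5.
Subtracting the second from the third: A + 4C = 15.
Solving: C = 5, A = -5, then B = -5.
So x_k = -5·k + (-5) + 5·2^k; at k=8 this is 1235.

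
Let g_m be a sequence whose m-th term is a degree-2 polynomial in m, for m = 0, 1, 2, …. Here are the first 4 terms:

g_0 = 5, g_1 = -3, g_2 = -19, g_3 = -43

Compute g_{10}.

1st diffs: -8, -16, -24.
2nd diffs: -8, -8 (constant).
Newton forward-difference form: g_m = 5 + (-8)·C(m,1) + (-8)·C(m,2).
At m = 10: m = 10, so g_{10} = 5 - 80 - 360 = -435.

-435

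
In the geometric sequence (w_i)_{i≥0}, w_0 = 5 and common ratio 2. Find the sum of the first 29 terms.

w_i = 5·2^(i-0).
S = 5·(2^29 - 1)/(2 - 1) = 5·(536870912 - 1)/(1) = 2684354555.

2684354555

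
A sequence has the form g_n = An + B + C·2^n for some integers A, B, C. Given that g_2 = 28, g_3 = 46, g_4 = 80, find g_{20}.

4194352

Write the equations: 2A + B + 4C = 28; 3A + B + 8C = 46; 4A + B + 16C = 80.
Subtracting the first from the second: A + 4C = 18.
Subtracting the second from the third: A + 8C = 34.
Solving: C = 4, A = 2, then B = 8.
So g_n = 2·n + 8 + 4·2^n; at n=20 this is 4194352.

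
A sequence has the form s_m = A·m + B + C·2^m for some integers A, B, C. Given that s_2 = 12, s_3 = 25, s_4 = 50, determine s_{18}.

786448

At m = 2, 3, 4: 2A + B + 4C = 12; 3A + B + 8C = 25; 4A + B + 16C = 50.
Subtracting the first from the second: A + 4C = 13.
Subtracting the second from the third: A + 8C = 25.
Solving: C = 3, A = 1, then B = -2.
Therefore s_{18} = 18 + (-2) + 3·262144 = 786448.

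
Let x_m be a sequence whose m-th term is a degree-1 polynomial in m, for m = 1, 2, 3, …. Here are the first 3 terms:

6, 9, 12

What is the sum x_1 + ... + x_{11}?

1st diffs: 3, 3 (constant).
So x_m = 3m + 3.
Continuing: …, 15, 18, 21, 24, …, x_{11} = 36.
Summing m = 1..11 (11 terms) gives 231.

231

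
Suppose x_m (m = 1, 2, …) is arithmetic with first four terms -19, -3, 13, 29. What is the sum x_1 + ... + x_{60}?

27180

Common difference d = 16.
x_m = -19 + (m - 1)·16.
x_{60} = 925; S = 60·(-19 + 925)/2 = 27180.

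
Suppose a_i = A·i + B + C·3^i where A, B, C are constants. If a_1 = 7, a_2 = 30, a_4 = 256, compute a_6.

At i = 1, 2, 4: A + B + 3C = 7; 2A + B + 9C = 30; 4A + B + 81C = 256.
Subtracting the first from the second: A + 6C = 23.
Subtracting the second from the third: 2A + 72C = 226.
Solving: C = 3, A = 5, then B = -7.
So a_i = 5·i + (-7) + 3·3^i; at i=6 this is 2210.

2210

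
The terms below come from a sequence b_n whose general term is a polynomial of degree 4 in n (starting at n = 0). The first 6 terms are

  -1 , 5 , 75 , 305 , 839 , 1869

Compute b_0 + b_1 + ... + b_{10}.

1st diffs: 6, 70, 230, 534, 1030.
2nd diffs: 64, 160, 304, 496.
3rd diffs: 96, 144, 192.
4th diffs: 48, 48 (constant).
Newton forward-difference form: b_n = -1 + 6·C(n,1) + 64·C(n,2) + 96·C(n,3) + 48·C(n,4).
Continuing: …, 3635, 6425, 10575, 16469, …, b_{10} = 24539.
Summing n = 0..10 (11 terms) gives 64735.

64735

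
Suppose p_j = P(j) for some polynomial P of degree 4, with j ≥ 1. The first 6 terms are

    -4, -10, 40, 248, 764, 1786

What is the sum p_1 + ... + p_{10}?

1st diffs: -6, 50, 208, 516, 1022.
2nd diffs: 56, 158, 308, 506.
3rd diffs: 102, 150, 198.
4th diffs: 48, 48 (constant).
Newton forward-difference form: p_j = -4 + (-6)·C(j-1,1) + 56·C(j-1,2) + 102·C(j-1,3) + 48·C(j-1,4).
Continuing: 3560, 6380, 10588, 16574.
Summing j = 1..10 (10 terms) gives 39926.

39926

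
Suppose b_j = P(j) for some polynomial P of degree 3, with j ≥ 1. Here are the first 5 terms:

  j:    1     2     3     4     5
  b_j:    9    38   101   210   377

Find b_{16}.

9474

1st diffs: 29, 63, 109, 167.
2nd diffs: 34, 46, 58.
3rd diffs: 12, 12 (constant).
So b_j = 2j^3 + 5j^2 + 2.
Evaluating at j = 16 gives b_{16} = 9474.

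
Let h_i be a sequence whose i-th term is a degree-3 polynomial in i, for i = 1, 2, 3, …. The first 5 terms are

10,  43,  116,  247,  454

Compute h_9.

1st diffs: 33, 73, 131, 207.
2nd diffs: 40, 58, 76.
3rd diffs: 18, 18 (constant).
Newton forward-difference form: h_i = 10 + 33·C(i-1,1) + 40·C(i-1,2) + 18·C(i-1,3).
At i = 9: i-1 = 8, so h_9 = 10 + 264 + 1120 + 1008 = 2402.

2402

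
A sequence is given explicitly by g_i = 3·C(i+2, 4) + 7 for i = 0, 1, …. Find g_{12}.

3010

C(14, 4) = 1001, so g_{12} = 3010.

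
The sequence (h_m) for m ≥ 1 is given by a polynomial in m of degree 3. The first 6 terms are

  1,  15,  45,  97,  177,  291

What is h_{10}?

1st diffs: 14, 30, 52, 80, 114.
2nd diffs: 16, 22, 28, 34.
3rd diffs: 6, 6, 6 (constant).
Newton forward-difference form: h_m = 1 + 14·C(m-1,1) + 16·C(m-1,2) + 6·C(m-1,3).
At m = 10: m-1 = 9, so h_{10} = 1 + 126 + 576 + 504 = 1207.

1207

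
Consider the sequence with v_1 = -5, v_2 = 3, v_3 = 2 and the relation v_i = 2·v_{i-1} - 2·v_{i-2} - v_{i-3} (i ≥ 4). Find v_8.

Step forward from the initial values:
v_4 = 3, v_5 = -1, v_6 = -10, v_7 = -21, v_8 = -21.

-21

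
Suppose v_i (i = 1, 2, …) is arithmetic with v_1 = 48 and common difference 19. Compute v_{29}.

580

v_i = 48 + (i - 1)·19.
v_{29} = 48 + 28·19 = 580.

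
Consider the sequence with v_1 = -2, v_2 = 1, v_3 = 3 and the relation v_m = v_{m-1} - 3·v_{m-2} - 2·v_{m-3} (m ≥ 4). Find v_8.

Step forward from the initial values:
v_4 = 4, v_5 = -7, v_6 = -25, v_7 = -12, v_8 = 77.

77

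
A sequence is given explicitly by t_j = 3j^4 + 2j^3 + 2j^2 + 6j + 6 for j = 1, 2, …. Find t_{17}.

261075

t_{17} = 3·17^4 + 2·17^3 + 2·17^2 + 6·17 + 6 = 261075.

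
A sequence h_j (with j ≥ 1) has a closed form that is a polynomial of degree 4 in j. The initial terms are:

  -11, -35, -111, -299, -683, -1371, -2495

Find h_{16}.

-65891

1st diffs: -24, -76, -188, -384, -688, -1124.
2nd diffs: -52, -112, -196, -304, -436.
3rd diffs: -60, -84, -108, -132.
4th diffs: -24, -24, -24 (constant).
So h_j = -j^4 - j^2 - 6j - 3.
Evaluating at j = 16 gives h_{16} = -65891.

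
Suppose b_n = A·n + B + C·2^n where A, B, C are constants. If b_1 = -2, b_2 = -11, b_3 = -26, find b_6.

-203

The three given values yield: A + B + 2C = -2; 2A + B + 4C = -11; 3A + B + 8C = -26.
Subtracting the first from the second: A + 2C = -9.
Subtracting the second from the third: A + 4C = -15.
Solving: C = -3, A = -3, then B = 7.
So b_n = -3·n + 7 + (-3)·2^n; at n=6 this is -203.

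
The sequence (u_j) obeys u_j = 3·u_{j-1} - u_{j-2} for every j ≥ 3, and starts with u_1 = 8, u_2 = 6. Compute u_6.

Step forward from the initial values:
u_3 = 10  u_4 = 24  u_5 = 62  u_6 = 162.

162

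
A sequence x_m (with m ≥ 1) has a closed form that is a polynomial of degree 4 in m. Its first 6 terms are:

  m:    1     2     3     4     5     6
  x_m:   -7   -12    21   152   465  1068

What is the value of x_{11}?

1st diffs: -5, 33, 131, 313, 603.
2nd diffs: 38, 98, 182, 290.
3rd diffs: 60, 84, 108.
4th diffs: 24, 24 (constant).
So x_m = m^4 - 6m^2 - 2m.
Evaluating at m = 11 gives x_{11} = 13893.

13893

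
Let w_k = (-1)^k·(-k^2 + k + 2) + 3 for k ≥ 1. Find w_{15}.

(-1)^15 = -1; -k^2 + k + 2 at k=15 is -208; so w_{15} = 211.

211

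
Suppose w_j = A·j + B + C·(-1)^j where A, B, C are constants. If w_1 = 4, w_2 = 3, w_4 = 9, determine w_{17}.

The three given values yield: A + B - C = 4; 2A + B + C = 3; 4A + B + C = 9.
Subtracting the first from the second: A + 2C = -1.
Subtracting the second from the third: 2A = 6.
Solving: C = -2, A = 3, then B = -1.
So w_j = 3·j + (-1) + (-2)·(-1)^j; at j=17 this is 52.

52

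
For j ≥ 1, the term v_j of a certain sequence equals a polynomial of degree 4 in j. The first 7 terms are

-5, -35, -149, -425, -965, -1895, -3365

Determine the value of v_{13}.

-34949

1st diffs: -30, -114, -276, -540, -930, -1470.
2nd diffs: -84, -162, -264, -390, -540.
3rd diffs: -78, -102, -126, -150.
4th diffs: -24, -24, -24 (constant).
Newton forward-difference form: v_j = -5 + (-30)·C(j-1,1) + (-84)·C(j-1,2) + (-78)·C(j-1,3) + (-24)·C(j-1,4).
At j = 13: j-1 = 12, so v_{13} = -5 - 360 - 5544 - 17160 - 11880 = -34949.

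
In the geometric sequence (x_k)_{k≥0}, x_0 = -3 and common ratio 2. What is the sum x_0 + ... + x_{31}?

-12884901885

x_k = (-3)·2^(k-0).
S = (-3)·(2^32 - 1)/(2 - 1) = (-3)·(4294967296 - 1)/(1) = -12884901885.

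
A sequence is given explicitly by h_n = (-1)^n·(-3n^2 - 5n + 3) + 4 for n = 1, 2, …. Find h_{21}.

(-1)^21 = -1; -3n^2 - 5n + 3 at n=21 is -1425; so h_{21} = 1429.

1429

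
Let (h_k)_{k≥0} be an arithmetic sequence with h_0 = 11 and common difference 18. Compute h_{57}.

1037

h_k = 11 + (k - 0)·18.
h_{57} = 11 + 57·18 = 1037.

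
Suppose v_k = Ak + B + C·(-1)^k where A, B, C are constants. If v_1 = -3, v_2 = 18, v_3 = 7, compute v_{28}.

At k = 1, 2, 3: A + B - C = -3; 2A + B + C = 18; 3A + B - C = 7.
Subtracting the first from the second: A + 2C = 21.
Subtracting the second from the third: A - 2C = -11.
Solving: C = 8, A = 5, then B = 0.
Hence v_{28} = 5·28 + 0 + 8·1 = 148.

148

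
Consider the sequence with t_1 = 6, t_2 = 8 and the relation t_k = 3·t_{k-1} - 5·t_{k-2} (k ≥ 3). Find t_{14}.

-7192

Iterate the recurrence:
t_3 = -6; t_4 = -58; t_5 = -144; …; t_{11} = -10656; t_{12} = -41758; t_{13} = -71994; t_{14} = -7192.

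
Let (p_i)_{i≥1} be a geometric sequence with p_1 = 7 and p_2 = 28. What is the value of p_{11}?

Common ratio r = 4.
p_i = 7·4^(i-1).
p_{11} = 7·4^10 = 7340032.

7340032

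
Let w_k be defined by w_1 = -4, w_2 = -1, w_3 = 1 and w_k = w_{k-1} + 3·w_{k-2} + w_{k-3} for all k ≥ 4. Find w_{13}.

-8404

w_4 = -6;  w_5 = -4;  w_6 = -21;  w_7 = -39;  w_8 = -106;  w_9 = -244;  w_{10} = -601;  w_{11} = -1439;  w_{12} = -3486;  w_{13} = -8404.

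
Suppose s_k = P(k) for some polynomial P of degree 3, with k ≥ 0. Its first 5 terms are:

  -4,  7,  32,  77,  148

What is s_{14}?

3608

1st diffs: 11, 25, 45, 71.
2nd diffs: 14, 20, 26.
3rd diffs: 6, 6 (constant).
So s_k = k^3 + 4k^2 + 6k - 4.
Evaluating at k = 14 gives s_{14} = 3608.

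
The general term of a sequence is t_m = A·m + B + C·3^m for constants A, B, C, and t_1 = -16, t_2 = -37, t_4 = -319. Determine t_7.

-8734

Write the equations: A + B + 3C = -16; 2A + B + 9C = -37; 4A + B + 81C = -319.
Subtracting the first from the second: A + 6C = -21.
Subtracting the second from the third: 2A + 72C = -282.
Solving: C = -4, A = 3, then B = -7.
Therefore t_7 = 21 + (-7) + (-4)·2187 = -8734.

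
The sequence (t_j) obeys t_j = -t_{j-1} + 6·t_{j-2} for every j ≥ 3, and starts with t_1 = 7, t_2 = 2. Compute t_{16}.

Iterate the recurrence:
t_3 = 40, t_4 = -28, t_5 = 268, …, t_{13} = 1294300, t_{14} = -3788692, t_{15} = 11554492, t_{16} = -34286644.
(Characteristic roots are 2 and -3.)

-34286644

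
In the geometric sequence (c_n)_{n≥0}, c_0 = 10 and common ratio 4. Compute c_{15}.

c_n = 10·4^(n-0).
c_{15} = 10·4^15 = 10737418240.

10737418240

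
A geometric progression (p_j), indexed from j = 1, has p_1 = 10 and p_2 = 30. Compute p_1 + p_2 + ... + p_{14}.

Common ratio r = 3.
p_j = 10·3^(j-1).
S = 10·(3^14 - 1)/(3 - 1) = 10·(4782969 - 1)/(2) = 23914840.

23914840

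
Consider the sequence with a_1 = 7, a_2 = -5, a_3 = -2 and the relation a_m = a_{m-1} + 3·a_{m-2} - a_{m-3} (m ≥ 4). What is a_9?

-749

Step forward from the initial values:
a_4 = -24;  a_5 = -25;  a_6 = -95;  a_7 = -146;  a_8 = -406;  a_9 = -749.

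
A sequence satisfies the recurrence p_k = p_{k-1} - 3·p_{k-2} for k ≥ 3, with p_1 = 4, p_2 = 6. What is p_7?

Step forward from the initial values:
p_3 = -6;  p_4 = -24;  p_5 = -6;  p_6 = 66;  p_7 = 84.

84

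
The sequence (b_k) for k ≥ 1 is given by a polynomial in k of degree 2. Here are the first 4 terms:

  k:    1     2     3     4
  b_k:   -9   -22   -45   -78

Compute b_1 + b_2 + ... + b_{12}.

-3166

1st diffs: -13, -23, -33.
2nd diffs: -10, -10 (constant).
So b_k = -5k^2 + 2k - 6.
Continuing: …, -121, -174, -237, -310, …, b_{12} = -702.
Summing k = 1..12 (12 terms) gives -3166.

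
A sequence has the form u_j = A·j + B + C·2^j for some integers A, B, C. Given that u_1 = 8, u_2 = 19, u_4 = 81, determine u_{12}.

The three given values yield: A + B + 2C = 8; 2A + B + 4C = 19; 4A + B + 16C = 81.
Subtracting the first from the second: A + 2C = 11.
Subtracting the second from the third: 2A + 12C = 62.
Solving: C = 5, A = 1, then B = -3.
Therefore u_{12} = 12 + (-3) + 5·4096 = 20489.

20489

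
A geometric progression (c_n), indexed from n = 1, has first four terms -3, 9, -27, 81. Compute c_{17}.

-129140163

Common ratio r = -3.
c_n = (-3)·(-3)^(n-1).
c_{17} = (-3)·(-3)^16 = -129140163.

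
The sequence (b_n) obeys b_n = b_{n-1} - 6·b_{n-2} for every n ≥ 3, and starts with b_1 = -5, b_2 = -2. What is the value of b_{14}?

Compute successive terms:
b_3 = 28; b_4 = 40; b_5 = -128; …; b_{11} = -16688; b_{12} = 75952; b_{13} = 176080; b_{14} = -279632.

-279632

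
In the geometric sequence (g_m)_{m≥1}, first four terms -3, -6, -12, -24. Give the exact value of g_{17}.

-196608

Common ratio r = 2.
g_m = (-3)·2^(m-1).
g_{17} = (-3)·2^16 = -196608.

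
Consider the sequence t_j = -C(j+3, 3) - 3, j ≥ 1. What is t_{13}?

-563

C(16, 3) = 560, so t_{13} = -563.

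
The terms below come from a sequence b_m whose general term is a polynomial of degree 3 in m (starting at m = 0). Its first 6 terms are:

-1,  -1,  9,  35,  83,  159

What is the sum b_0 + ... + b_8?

1587

1st diffs: 0, 10, 26, 48, 76.
2nd diffs: 10, 16, 22, 28.
3rd diffs: 6, 6, 6 (constant).
Newton forward-difference form: b_m = -1 + 10·C(m,2) + 6·C(m,3).
Continuing: 269, 419, 615.
Summing m = 0..8 (9 terms) gives 1587.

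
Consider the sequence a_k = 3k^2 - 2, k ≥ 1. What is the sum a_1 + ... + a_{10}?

Over k = 1..10: Σk = 55, Σk² = 385.
Total = (3)·385 + (-2)·10 = 1135.

1135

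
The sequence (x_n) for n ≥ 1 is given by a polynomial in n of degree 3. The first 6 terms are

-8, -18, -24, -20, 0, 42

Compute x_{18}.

1st diffs: -10, -6, 4, 20, 42.
2nd diffs: 4, 10, 16, 22.
3rd diffs: 6, 6, 6 (constant).
Newton forward-difference form: x_n = -8 + (-10)·C(n-1,1) + 4·C(n-1,2) + 6·C(n-1,3).
At n = 18: n-1 = 17, so x_{18} = -8 - 170 + 544 + 4080 = 4446.

4446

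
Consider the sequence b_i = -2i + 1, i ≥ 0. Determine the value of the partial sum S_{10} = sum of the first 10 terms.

-80

Over i = 0..9: Σi = 45.
Total = (-2)·45 + (1)·10 = -80.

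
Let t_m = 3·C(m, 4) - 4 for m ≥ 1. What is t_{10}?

C(10, 4) = 210, so t_{10} = 626.

626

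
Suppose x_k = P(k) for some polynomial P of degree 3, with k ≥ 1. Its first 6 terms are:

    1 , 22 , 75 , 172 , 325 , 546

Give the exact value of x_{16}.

9136

1st diffs: 21, 53, 97, 153, 221.
2nd diffs: 32, 44, 56, 68.
3rd diffs: 12, 12, 12 (constant).
Newton forward-difference form: x_k = 1 + 21·C(k-1,1) + 32·C(k-1,2) + 12·C(k-1,3).
At k = 16: k-1 = 15, so x_{16} = 1 + 315 + 3360 + 5460 = 9136.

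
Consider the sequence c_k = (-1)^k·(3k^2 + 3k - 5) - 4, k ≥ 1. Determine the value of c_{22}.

1509

(-1)^22 = 1; 3k^2 + 3k - 5 at k=22 is 1513; so c_{22} = 1509.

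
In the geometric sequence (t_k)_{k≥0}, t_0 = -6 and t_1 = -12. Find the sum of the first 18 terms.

-1572858

Common ratio r = 2.
t_k = (-6)·2^(k-0).
S = (-6)·(2^18 - 1)/(2 - 1) = (-6)·(262144 - 1)/(1) = -1572858.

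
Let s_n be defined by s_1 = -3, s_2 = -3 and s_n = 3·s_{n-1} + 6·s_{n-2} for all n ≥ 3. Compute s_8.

-37827

Compute successive terms:
s_3 = -27;  s_4 = -99;  s_5 = -459;  s_6 = -1971;  s_7 = -8667;  s_8 = -37827.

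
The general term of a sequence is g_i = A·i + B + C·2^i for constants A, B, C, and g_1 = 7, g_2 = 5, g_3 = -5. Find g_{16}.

-262039

At i = 1, 2, 3: A + B + 2C = 7; 2A + B + 4C = 5; 3A + B + 8C = -5.
Subtracting the first from the second: A + 2C = -2.
Subtracting the second from the third: A + 4C = -10.
Solving: C = -4, A = 6, then B = 9.
Therefore g_{16} = 96 + 9 + (-4)·65536 = -262039.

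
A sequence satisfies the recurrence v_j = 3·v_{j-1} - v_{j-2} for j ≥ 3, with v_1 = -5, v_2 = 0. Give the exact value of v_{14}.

Iterate the recurrence:
v_3 = 5  v_4 = 15  v_5 = 40  …  v_{11} = 12920  v_{12} = 33825  v_{13} = 88555  v_{14} = 231840.

231840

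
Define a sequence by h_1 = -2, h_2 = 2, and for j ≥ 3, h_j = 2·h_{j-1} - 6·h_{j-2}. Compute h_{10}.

-736

h_3 = 16; h_4 = 20; h_5 = -56; h_6 = -232; h_7 = -128; h_8 = 1136; h_9 = 3040; h_{10} = -736.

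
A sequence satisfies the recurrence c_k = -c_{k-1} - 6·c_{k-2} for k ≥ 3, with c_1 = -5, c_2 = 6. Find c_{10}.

13980

Applying the relation repeatedly:
c_3 = 24;  c_4 = -60;  c_5 = -84;  c_6 = 444;  c_7 = 60;  c_8 = -2724;  c_9 = 2364;  c_{10} = 13980.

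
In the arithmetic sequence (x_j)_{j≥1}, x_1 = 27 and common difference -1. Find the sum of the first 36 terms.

342

x_j = 27 + (j - 1)·(-1).
x_{36} = -8; S = 36·(27 + (-8))/2 = 342.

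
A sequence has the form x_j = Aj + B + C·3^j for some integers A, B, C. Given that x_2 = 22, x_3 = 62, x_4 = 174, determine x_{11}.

354334

The three given values yield: 2A + B + 9C = 22; 3A + B + 27C = 62; 4A + B + 81C = 174.
Subtracting the first from the second: A + 18C = 40.
Subtracting the second from the third: A + 54C = 112.
Solving: C = 2, A = 4, then B = -4.
So x_j = 4·j + (-4) + 2·3^j; at j=11 this is 354334.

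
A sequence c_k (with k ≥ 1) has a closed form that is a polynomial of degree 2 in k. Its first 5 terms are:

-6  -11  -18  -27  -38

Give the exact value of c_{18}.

-363

1st diffs: -5, -7, -9, -11.
2nd diffs: -2, -2, -2 (constant).
Newton forward-difference form: c_k = -6 + (-5)·C(k-1,1) + (-2)·C(k-1,2).
At k = 18: k-1 = 17, so c_{18} = -6 - 85 - 272 = -363.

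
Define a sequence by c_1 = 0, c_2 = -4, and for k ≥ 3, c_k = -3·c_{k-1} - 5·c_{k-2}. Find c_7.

Step forward from the initial values:
c_3 = 12; c_4 = -16; c_5 = -12; c_6 = 116; c_7 = -288.

-288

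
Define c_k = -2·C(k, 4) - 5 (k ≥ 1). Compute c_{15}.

C(15, 4) = 1365, so c_{15} = -2735.

-2735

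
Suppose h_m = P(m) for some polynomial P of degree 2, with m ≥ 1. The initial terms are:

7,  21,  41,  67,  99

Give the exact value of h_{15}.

1st diffs: 14, 20, 26, 32.
2nd diffs: 6, 6, 6 (constant).
So h_m = 3m^2 + 5m - 1.
Evaluating at m = 15 gives h_{15} = 749.

749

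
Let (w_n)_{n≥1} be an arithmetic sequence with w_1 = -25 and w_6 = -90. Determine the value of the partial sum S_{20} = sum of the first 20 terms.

Common difference d = (-90 - (-25)) / (6 - 1) = -13.
w_n = -25 + (n - 1)·(-13).
w_{20} = -272; S = 20·(-25 + (-272))/2 = -2970.

-2970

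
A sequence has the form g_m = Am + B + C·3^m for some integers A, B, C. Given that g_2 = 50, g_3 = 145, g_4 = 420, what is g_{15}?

71744605

Write the equations: 2A + B + 9C = 50; 3A + B + 27C = 145; 4A + B + 81C = 420.
Subtracting the first from the second: A + 18C = 95.
Subtracting the second from the third: A + 54C = 275.
Solving: C = 5, A = 5, then B = -5.
So g_m = 5·m + (-5) + 5·3^m; at m=15 this is 71744605.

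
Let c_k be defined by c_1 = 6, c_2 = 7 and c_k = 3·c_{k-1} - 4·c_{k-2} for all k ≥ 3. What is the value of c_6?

-149

c_3 = -3;  c_4 = -37;  c_5 = -99;  c_6 = -149.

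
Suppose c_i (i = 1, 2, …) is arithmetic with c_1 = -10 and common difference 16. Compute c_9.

c_i = -10 + (i - 1)·16.
c_9 = -10 + 8·16 = 118.

118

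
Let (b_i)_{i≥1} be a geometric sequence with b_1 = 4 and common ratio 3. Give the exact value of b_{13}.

2125764

b_i = 4·3^(i-1).
b_{13} = 4·3^12 = 2125764.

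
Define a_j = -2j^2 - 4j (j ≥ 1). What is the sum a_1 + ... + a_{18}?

-4902

Over j = 1..18: Σj = 171, Σj² = 2109.
Total = (-2)·2109 + (-4)·171 = -4902.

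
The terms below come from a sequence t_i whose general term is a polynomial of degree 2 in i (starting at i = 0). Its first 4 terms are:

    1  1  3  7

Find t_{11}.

1st diffs: 0, 2, 4.
2nd diffs: 2, 2 (constant).
So t_i = i^2 - i + 1.
Evaluating at i = 11 gives t_{11} = 111.

111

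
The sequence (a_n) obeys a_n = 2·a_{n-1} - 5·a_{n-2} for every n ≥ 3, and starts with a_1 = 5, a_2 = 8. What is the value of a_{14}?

6508

Iterate the recurrence:
a_3 = -9  a_4 = -58  a_5 = -71  …  a_{11} = -3489  a_{12} = 28382  a_{13} = 74209  a_{14} = 6508.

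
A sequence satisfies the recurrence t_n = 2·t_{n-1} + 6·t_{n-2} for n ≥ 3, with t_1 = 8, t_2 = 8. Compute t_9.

125056

Compute successive terms:
t_3 = 64, t_4 = 176, t_5 = 736, t_6 = 2528, t_7 = 9472, t_8 = 34112, t_9 = 125056.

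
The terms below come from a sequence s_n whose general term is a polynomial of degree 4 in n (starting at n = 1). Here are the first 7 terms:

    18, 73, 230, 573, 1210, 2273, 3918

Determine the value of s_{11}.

1st diffs: 55, 157, 343, 637, 1063, 1645.
2nd diffs: 102, 186, 294, 426, 582.
3rd diffs: 84, 108, 132, 156.
4th diffs: 24, 24, 24 (constant).
Newton forward-difference form: s_n = 18 + 55·C(n-1,1) + 102·C(n-1,2) + 84·C(n-1,3) + 24·C(n-1,4).
At n = 11: n-1 = 10, so s_{11} = 18 + 550 + 4590 + 10080 + 5040 = 20278.

20278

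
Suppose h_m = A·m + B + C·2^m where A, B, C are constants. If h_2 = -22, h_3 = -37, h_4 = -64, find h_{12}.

Plug in m = 2, 3, 4: 2A + B + 4C = -22; 3A + B + 8C = -37; 4A + B + 16C = -64.
Subtracting the first from the second: A + 4C = -15.
Subtracting the second from the third: A + 8C = -27.
Solving: C = -3, A = -3, then B = -4.
Hence h_{12} = -3·12 + (-4) + (-3)·4096 = -12328.

-12328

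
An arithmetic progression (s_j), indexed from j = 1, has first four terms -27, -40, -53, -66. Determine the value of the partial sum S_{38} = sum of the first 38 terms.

-10165

Common difference d = -13.
s_j = -27 + (j - 1)·(-13).
s_{38} = -508; S = 38·(-27 + (-508))/2 = -10165.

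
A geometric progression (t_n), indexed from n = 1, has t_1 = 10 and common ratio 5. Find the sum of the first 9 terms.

t_n = 10·5^(n-1).
S = 10·(5^9 - 1)/(5 - 1) = 10·(1953125 - 1)/(4) = 4882810.

4882810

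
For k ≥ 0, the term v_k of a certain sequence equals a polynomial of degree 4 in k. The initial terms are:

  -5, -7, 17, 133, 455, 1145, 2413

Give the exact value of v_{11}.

28133

1st diffs: -2, 24, 116, 322, 690, 1268.
2nd diffs: 26, 92, 206, 368, 578.
3rd diffs: 66, 114, 162, 210.
4th diffs: 48, 48, 48 (constant).
Newton forward-difference form: v_k = -5 + (-2)·C(k,1) + 26·C(k,2) + 66·C(k,3) + 48·C(k,4).
At k = 11: k = 11, so v_{11} = -5 - 22 + 1430 + 10890 + 15840 = 28133.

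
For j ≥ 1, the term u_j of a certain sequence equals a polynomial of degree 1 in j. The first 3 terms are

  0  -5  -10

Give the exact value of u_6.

1st diffs: -5, -5 (constant).
So u_j = -5j + 5.
Evaluating at j = 6 gives u_6 = -25.

-25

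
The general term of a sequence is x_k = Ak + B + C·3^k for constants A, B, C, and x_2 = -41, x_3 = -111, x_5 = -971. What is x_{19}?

-4649045839

Plug in k = 2, 3, 5: 2A + B + 9C = -41; 3A + B + 27C = -111; 5A + B + 243C = -971.
Subtracting the first from the second: A + 18C = -70.
Subtracting the second from the third: 2A + 216C = -860.
Solving: C = -4, A = 2, then B = -9.
Therefore x_{19} = 38 + (-9) + (-4)·1162261467 = -4649045839.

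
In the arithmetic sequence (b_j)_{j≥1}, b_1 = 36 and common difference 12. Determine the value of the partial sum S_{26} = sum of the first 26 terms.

4836

b_j = 36 + (j - 1)·12.
b_{26} = 336; S = 26·(36 + 336)/2 = 4836.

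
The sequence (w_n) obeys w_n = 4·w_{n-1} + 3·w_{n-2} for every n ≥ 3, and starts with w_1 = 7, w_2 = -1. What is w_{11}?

3115697

Iterate the recurrence:
w_3 = 17  w_4 = 65  w_5 = 311  w_6 = 1439  w_7 = 6689  w_8 = 31073  w_9 = 144359  w_{10} = 670655  w_{11} = 3115697.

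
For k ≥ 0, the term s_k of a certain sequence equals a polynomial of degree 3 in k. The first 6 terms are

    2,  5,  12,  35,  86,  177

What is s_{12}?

1st diffs: 3, 7, 23, 51, 91.
2nd diffs: 4, 16, 28, 40.
3rd diffs: 12, 12, 12 (constant).
So s_k = 2k^3 - 4k^2 + 5k + 2.
Evaluating at k = 12 gives s_{12} = 2942.

2942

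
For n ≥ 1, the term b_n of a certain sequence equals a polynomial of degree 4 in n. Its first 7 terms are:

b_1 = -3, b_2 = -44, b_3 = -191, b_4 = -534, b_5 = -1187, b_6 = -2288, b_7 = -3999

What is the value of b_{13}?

1st diffs: -41, -147, -343, -653, -1101, -1711.
2nd diffs: -106, -196, -310, -448, -610.
3rd diffs: -90, -114, -138, -162.
4th diffs: -24, -24, -24 (constant).
Newton forward-difference form: b_n = -3 + (-41)·C(n-1,1) + (-106)·C(n-1,2) + (-90)·C(n-1,3) + (-24)·C(n-1,4).
At n = 13: n-1 = 12, so b_{13} = -3 - 492 - 6996 - 19800 - 11880 = -39171.

-39171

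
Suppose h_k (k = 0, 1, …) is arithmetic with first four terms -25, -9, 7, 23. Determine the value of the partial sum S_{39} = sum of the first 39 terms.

10881

Common difference d = 16.
h_k = -25 + (k - 0)·16.
h_{38} = 583; S = 39·(-25 + 583)/2 = 10881.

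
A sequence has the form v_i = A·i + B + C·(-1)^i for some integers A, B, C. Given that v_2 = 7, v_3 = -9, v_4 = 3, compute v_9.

At i = 2, 3, 4: 2A + B + C = 7; 3A + B - C = -9; 4A + B + C = 3.
Subtracting the first from the second: A - 2C = -16.
Subtracting the second from the third: A + 2C = 12.
Solving: C = 7, A = -2, then B = 4.
Therefore v_9 = -18 + 4 + 7·(-1) = -21.

-21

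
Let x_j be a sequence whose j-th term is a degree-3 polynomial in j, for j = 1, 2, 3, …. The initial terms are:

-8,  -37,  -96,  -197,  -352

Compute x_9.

1st diffs: -29, -59, -101, -155.
2nd diffs: -30, -42, -54.
3rd diffs: -12, -12 (constant).
So x_j = -2j^3 - 3j^2 - 6j + 3.
Evaluating at j = 9 gives x_9 = -1752.

-1752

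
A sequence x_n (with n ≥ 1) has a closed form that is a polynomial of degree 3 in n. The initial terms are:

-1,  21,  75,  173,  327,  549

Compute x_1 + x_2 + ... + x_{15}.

33235

1st diffs: 22, 54, 98, 154, 222.
2nd diffs: 32, 44, 56, 68.
3rd diffs: 12, 12, 12 (constant).
Newton forward-difference form: x_n = -1 + 22·C(n-1,1) + 32·C(n-1,2) + 12·C(n-1,3).
Continuing: …, 851, 1245, 1743, 2357, …, x_{15} = 7587.
Summing n = 1..15 (15 terms) gives 33235.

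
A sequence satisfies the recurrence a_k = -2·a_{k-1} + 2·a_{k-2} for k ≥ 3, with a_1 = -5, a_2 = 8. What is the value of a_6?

Compute successive terms:
a_3 = -26;  a_4 = 68;  a_5 = -188;  a_6 = 512.

512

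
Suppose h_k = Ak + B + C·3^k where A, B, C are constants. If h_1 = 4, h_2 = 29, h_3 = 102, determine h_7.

8746

At k = 1, 2, 3: A + B + 3C = 4; 2A + B + 9C = 29; 3A + B + 27C = 102.
Subtracting the first from the second: A + 6C = 25.
Subtracting the second from the third: A + 18C = 73.
Solving: C = 4, A = 1, then B = -9.
Therefore h_7 = 7 + (-9) + 4·2187 = 8746.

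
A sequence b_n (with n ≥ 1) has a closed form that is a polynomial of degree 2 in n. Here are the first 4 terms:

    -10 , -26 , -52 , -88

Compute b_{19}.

1st diffs: -16, -26, -36.
2nd diffs: -10, -10 (constant).
Newton forward-difference form: b_n = -10 + (-16)·C(n-1,1) + (-10)·C(n-1,2).
At n = 19: n-1 = 18, so b_{19} = -10 - 288 - 1530 = -1828.

-1828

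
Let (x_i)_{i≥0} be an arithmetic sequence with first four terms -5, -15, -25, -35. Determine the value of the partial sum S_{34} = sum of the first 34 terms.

Common difference d = -10.
x_i = -5 + (i - 0)·(-10).
x_{33} = -335; S = 34·(-5 + (-335))/2 = -5780.

-5780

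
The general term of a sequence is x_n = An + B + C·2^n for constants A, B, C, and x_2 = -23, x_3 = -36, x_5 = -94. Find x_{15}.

At n = 2, 3, 5: 2A + B + 4C = -23; 3A + B + 8C = -36; 5A + B + 32C = -94.
Subtracting the first from the second: A + 4C = -13.
Subtracting the second from the third: 2A + 24C = -58.
Solving: C = -2, A = -5, then B = -5.
Hence x_{15} = -5·15 + (-5) + (-2)·32768 = -65616.

-65616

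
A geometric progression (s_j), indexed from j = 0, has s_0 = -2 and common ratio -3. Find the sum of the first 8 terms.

3280

s_j = (-2)·(-3)^(j-0).
S = (-2)·((-3)^8 - 1)/(-3 - 1) = (-2)·(6561 - 1)/(-4) = 3280.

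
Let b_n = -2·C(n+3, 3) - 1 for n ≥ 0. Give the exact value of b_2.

-21

C(5, 3) = 10, so b_2 = -21.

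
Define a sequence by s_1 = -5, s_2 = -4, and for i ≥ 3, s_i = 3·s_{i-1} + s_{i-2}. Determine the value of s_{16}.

-92826415

Iterate the recurrence:
s_3 = -17, s_4 = -55, s_5 = -182, …, s_{13} = -2576525, s_{14} = -8509684, s_{15} = -28105577, s_{16} = -92826415.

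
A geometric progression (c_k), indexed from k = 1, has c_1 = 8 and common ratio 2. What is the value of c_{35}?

137438953472

c_k = 8·2^(k-1).
c_{35} = 8·2^34 = 137438953472.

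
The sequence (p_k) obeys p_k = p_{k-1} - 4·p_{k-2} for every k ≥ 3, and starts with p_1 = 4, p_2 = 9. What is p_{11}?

5481

p_3 = -7, p_4 = -43, p_5 = -15, p_6 = 157, p_7 = 217, p_8 = -411, p_9 = -1279, p_{10} = 365, p_{11} = 5481.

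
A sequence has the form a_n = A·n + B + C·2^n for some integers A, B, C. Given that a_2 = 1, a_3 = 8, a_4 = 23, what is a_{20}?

2097127

At n = 2, 3, 4: 2A + B + 4C = 1; 3A + B + 8C = 8; 4A + B + 16C = 23.
Subtracting the first from the second: A + 4C = 7.
Subtracting the second from the third: A + 8C = 15.
Solving: C = 2, A = -1, then B = -5.
Hence a_{20} = -1·20 + (-5) + 2·1048576 = 2097127.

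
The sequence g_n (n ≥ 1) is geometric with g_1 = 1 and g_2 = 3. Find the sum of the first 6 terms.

364

Common ratio r = 3.
g_n = 1·3^(n-1).
S = 1·(3^6 - 1)/(3 - 1) = 1·(729 - 1)/(2) = 364.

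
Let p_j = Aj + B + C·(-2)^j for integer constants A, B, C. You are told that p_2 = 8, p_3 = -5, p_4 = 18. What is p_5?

-31

The three given values yield: 2A + B + 4C = 8; 3A + B - 8C = -5; 4A + B + 16C = 18.
Subtracting the first from the second: A - 12C = -13.
Subtracting the second from the third: A + 24C = 23.
Solving: C = 1, A = -1, then B = 6.
So p_j = -1·j + 6 + 1·(-2)^j; at j=5 this is -31.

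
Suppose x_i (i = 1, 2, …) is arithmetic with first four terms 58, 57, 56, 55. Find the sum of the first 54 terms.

Common difference d = -1.
x_i = 58 + (i - 1)·(-1).
x_{54} = 5; S = 54·(58 + 5)/2 = 1701.

1701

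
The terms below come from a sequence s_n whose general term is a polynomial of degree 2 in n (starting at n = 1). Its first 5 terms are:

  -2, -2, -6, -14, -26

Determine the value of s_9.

1st diffs: 0, -4, -8, -12.
2nd diffs: -4, -4, -4 (constant).
Newton forward-difference form: s_n = -2 + (-4)·C(n-1,2).
At n = 9: n-1 = 8, so s_9 = -2 - 112 = -114.

-114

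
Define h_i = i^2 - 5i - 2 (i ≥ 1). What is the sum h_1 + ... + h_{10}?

Over i = 1..10: Σi = 55, Σi² = 385.
Total = (1)·385 + (-5)·55 + (-2)·10 = 90.

90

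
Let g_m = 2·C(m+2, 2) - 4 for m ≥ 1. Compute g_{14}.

236

C(16, 2) = 120, so g_{14} = 236.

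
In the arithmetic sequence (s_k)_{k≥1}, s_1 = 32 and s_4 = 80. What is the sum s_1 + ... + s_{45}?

Common difference d = (80 - 32) / (4 - 1) = 16.
s_k = 32 + (k - 1)·16.
s_{45} = 736; S = 45·(32 + 736)/2 = 17280.

17280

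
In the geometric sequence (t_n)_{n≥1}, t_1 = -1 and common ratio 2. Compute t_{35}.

t_n = (-1)·2^(n-1).
t_{35} = (-1)·2^34 = -17179869184.

-17179869184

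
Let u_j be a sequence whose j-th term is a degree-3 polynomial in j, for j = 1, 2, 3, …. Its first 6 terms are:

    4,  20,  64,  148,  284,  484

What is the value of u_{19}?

14368

1st diffs: 16, 44, 84, 136, 200.
2nd diffs: 28, 40, 52, 64.
3rd diffs: 12, 12, 12 (constant).
Newton forward-difference form: u_j = 4 + 16·C(j-1,1) + 28·C(j-1,2) + 12·C(j-1,3).
At j = 19: j-1 = 18, so u_{19} = 4 + 288 + 4284 + 9792 = 14368.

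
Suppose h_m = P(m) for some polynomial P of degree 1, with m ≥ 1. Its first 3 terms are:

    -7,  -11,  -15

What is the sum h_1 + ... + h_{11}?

1st diffs: -4, -4 (constant).
So h_m = -4m - 3.
Continuing: …, -19, -23, -27, -31, …, h_{11} = -47.
Summing m = 1..11 (11 terms) gives -297.

-297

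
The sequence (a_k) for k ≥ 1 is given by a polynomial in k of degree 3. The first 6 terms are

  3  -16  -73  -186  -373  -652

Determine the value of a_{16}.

1st diffs: -19, -57, -113, -187, -279.
2nd diffs: -38, -56, -74, -92.
3rd diffs: -18, -18, -18 (constant).
So a_k = -3k^3 - k^2 + 5k + 2.
Evaluating at k = 16 gives a_{16} = -12462.

-12462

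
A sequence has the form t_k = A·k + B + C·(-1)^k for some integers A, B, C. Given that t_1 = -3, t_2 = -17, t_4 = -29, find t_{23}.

At k = 1, 2, 4: A + B - C = -3; 2A + B + C = -17; 4A + B + C = -29.
Subtracting the first from the second: A + 2C = -14.
Subtracting the second from the third: 2A = -12.
Solving: C = -4, A = -6, then B = -1.
Therefore t_{23} = -138 + (-1) + (-4)·(-1) = -135.

-135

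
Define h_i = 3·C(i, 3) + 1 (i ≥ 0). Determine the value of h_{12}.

C(12, 3) = 220, so h_{12} = 661.

661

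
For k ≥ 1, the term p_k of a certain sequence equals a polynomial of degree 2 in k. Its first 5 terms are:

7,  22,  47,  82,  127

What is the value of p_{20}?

1st diffs: 15, 25, 35, 45.
2nd diffs: 10, 10, 10 (constant).
So p_k = 5k^2 + 2.
Evaluating at k = 20 gives p_{20} = 2002.

2002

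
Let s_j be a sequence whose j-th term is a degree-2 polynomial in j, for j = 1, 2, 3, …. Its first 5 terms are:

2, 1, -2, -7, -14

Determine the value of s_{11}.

1st diffs: -1, -3, -5, -7.
2nd diffs: -2, -2, -2 (constant).
Newton forward-difference form: s_j = 2 + (-1)·C(j-1,1) + (-2)·C(j-1,2).
At j = 11: j-1 = 10, so s_{11} = 2 - 10 - 90 = -98.

-98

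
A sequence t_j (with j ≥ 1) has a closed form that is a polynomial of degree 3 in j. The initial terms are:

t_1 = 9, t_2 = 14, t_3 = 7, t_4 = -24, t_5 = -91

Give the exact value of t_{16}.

1st diffs: 5, -7, -31, -67.
2nd diffs: -12, -24, -36.
3rd diffs: -12, -12 (constant).
So t_j = -2j^3 + 6j^2 + j + 4.
Evaluating at j = 16 gives t_{16} = -6636.

-6636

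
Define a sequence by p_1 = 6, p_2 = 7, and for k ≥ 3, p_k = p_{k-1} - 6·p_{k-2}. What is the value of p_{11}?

33223

Applying the relation repeatedly:
p_3 = -29; p_4 = -71; p_5 = 103; p_6 = 529; p_7 = -89; p_8 = -3263; p_9 = -2729; p_{10} = 16849; p_{11} = 33223.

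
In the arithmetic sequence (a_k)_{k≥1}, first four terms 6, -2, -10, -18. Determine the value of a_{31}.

-234

Common difference d = -8.
a_k = 6 + (k - 1)·(-8).
a_{31} = 6 + 30·(-8) = -234.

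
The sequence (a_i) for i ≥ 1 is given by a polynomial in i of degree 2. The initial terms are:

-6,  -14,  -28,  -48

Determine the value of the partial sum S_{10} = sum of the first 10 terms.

1st diffs: -8, -14, -20.
2nd diffs: -6, -6 (constant).
So a_i = -3i^2 + i - 4.
Continuing: …, -74, -106, -144, -188, …, a_{10} = -294.
Summing i = 1..10 (10 terms) gives -1140.

-1140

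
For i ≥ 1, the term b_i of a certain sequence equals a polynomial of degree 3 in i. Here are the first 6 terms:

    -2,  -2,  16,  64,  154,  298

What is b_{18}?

1st diffs: 0, 18, 48, 90, 144.
2nd diffs: 18, 30, 42, 54.
3rd diffs: 12, 12, 12 (constant).
So b_i = 2i^3 - 3i^2 - 5i + 4.
Evaluating at i = 18 gives b_{18} = 10606.

10606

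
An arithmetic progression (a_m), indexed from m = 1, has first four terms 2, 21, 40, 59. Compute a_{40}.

Common difference d = 19.
a_m = 2 + (m - 1)·19.
a_{40} = 2 + 39·19 = 743.

743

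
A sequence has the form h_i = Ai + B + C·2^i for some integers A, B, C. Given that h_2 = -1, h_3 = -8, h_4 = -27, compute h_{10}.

-3021

The three given values yield: 2A + B + 4C = -1; 3A + B + 8C = -8; 4A + B + 16C = -27.
Subtracting the first from the second: A + 4C = -7.
Subtracting the second from the third: A + 8C = -19.
Solving: C = -3, A = 5, then B = 1.
So h_i = 5·i + 1 + (-3)·2^i; at i=10 this is -3021.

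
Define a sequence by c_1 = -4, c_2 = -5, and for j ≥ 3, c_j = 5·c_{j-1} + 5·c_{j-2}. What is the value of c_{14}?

Compute successive terms:
c_3 = -45  c_4 = -250  c_5 = -1475  …  c_{11} = -59309375  c_{12} = -347203125  c_{13} = -2032562500  c_{14} = -11898828125.

-11898828125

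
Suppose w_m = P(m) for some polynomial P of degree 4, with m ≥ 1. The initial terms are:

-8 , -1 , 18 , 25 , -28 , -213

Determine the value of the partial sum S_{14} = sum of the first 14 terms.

1st diffs: 7, 19, 7, -53, -185.
2nd diffs: 12, -12, -60, -132.
3rd diffs: -24, -48, -72.
4th diffs: -24, -24 (constant).
So w_m = -m^4 + 6m^3 - 5m^2 - 5m - 3.
Continuing: …, -626, -1387, -2640, -4553, …, w_{14} = -23005.
Summing m = 1..14 (14 terms) gives -67179.

-67179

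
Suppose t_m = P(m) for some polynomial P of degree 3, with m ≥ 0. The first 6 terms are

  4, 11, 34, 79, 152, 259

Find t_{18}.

7474

1st diffs: 7, 23, 45, 73, 107.
2nd diffs: 16, 22, 28, 34.
3rd diffs: 6, 6, 6 (constant).
So t_m = m^3 + 5m^2 + m + 4.
Evaluating at m = 18 gives t_{18} = 7474.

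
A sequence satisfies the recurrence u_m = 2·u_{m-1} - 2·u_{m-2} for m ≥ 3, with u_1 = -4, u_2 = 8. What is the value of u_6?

-32

u_3 = 24  u_4 = 32  u_5 = 16  u_6 = -32.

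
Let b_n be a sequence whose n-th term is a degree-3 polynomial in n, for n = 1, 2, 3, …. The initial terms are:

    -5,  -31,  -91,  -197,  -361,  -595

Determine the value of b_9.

1st diffs: -26, -60, -106, -164, -234.
2nd diffs: -34, -46, -58, -70.
3rd diffs: -12, -12, -12 (constant).
Newton forward-difference form: b_n = -5 + (-26)·C(n-1,1) + (-34)·C(n-1,2) + (-12)·C(n-1,3).
At n = 9: n-1 = 8, so b_9 = -5 - 208 - 952 - 672 = -1837.

-1837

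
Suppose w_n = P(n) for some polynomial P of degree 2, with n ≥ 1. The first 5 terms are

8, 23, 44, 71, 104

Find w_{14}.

1st diffs: 15, 21, 27, 33.
2nd diffs: 6, 6, 6 (constant).
So w_n = 3n^2 + 6n - 1.
Evaluating at n = 14 gives w_{14} = 671.

671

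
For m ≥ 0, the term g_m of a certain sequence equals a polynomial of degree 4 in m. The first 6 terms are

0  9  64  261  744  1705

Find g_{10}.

23760

1st diffs: 9, 55, 197, 483, 961.
2nd diffs: 46, 142, 286, 478.
3rd diffs: 96, 144, 192.
4th diffs: 48, 48 (constant).
So g_m = 2m^4 + 4m^3 - 3m^2 + 6m.
Evaluating at m = 10 gives g_{10} = 23760.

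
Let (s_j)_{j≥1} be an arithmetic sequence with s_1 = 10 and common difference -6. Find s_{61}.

-350

s_j = 10 + (j - 1)·(-6).
s_{61} = 10 + 60·(-6) = -350.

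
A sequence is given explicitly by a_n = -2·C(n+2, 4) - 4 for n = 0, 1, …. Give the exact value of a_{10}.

C(12, 4) = 495, so a_{10} = -994.

-994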